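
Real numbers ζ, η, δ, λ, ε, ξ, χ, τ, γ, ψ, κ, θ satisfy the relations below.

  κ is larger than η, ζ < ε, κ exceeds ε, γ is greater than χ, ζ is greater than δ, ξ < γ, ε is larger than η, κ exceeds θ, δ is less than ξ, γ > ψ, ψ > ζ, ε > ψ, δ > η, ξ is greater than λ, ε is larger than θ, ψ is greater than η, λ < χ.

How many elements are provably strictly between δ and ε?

2

Chaining upward from δ reaches: ζ, ψ, ξ, γ, κ.
Chaining downward from ε reaches: η, ζ, ψ, θ.
Strictly between δ and ε are those in both lists: ζ, ψ — 2 elements.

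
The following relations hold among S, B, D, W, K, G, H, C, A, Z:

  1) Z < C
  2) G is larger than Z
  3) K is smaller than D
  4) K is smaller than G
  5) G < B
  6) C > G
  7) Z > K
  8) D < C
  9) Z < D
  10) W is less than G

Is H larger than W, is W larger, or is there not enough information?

undetermined

Following every chain through H: nothing is chained to H.
W is not reached, and no chain runs the other way from W to H.
So the given relations leave the order of H and W undetermined.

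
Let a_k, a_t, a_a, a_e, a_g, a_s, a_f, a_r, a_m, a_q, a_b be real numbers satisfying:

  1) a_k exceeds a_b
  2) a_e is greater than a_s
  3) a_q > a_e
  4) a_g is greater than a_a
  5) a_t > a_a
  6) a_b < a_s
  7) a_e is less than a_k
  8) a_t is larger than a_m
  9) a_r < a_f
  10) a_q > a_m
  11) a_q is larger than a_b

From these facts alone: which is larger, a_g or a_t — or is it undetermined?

undetermined

Following every chain through a_g: below a_g we get a_a.
a_t is not reached, and no chain runs the other way from a_t to a_g.
So the given relations leave the order of a_g and a_t undetermined.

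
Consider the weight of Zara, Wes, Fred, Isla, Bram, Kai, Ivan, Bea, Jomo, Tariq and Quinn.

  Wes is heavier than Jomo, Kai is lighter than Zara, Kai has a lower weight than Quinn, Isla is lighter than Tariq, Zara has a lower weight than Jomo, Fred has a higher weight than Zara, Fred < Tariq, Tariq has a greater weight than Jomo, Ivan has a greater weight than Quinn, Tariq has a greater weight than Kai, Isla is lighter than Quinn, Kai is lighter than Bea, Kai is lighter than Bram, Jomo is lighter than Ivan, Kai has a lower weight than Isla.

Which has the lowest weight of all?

Chaining upward from Kai: directly above it, Bram, Bea, Zara, Isla, Quinn, Tariq; then Jomo, Fred, Ivan; then Wes.
That covers every other element, and nothing is given below Kai, so Kai is the lowest weight.

Kai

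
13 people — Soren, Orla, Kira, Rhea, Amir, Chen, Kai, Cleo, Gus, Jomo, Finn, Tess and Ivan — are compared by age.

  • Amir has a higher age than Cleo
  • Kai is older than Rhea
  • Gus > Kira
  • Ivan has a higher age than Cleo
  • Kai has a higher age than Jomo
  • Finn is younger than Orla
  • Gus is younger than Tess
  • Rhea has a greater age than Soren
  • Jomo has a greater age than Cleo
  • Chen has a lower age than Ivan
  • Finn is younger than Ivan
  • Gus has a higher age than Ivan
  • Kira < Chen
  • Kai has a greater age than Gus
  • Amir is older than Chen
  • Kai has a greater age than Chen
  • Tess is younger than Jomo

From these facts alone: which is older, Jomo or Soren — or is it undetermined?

undetermined

Following every chain through Soren: above Soren we get Rhea, Kai.
Jomo is not reached, and no chain runs the other way from Jomo to Soren.
So the given relations leave the order of Soren and Jomo undetermined.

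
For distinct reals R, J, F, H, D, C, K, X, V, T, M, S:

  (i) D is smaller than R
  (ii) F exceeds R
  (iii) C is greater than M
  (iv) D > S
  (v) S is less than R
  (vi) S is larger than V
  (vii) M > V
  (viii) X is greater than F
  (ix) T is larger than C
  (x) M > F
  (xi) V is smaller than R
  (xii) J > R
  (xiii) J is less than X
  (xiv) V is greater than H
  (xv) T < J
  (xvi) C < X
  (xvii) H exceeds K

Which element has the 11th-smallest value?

J

Piecing the relations together gives one ordering: K < H < V < S < D < R < F < M < C < T < J < X.
Counting 11 from the smallest end gives J.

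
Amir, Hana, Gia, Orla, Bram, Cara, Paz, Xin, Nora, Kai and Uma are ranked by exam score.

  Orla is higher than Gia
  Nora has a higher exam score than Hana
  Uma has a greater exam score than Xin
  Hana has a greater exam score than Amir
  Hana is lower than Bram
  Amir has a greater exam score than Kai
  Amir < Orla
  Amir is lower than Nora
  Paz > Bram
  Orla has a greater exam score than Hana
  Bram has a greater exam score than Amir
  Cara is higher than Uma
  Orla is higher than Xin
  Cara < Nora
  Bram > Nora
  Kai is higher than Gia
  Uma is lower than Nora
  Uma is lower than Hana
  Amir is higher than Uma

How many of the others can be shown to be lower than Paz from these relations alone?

9

Directly below Paz: Bram.
One step further: Amir, Hana, Nora (4 so far).
One step further: Uma, Kai, Cara (7 so far).
One step further: Gia, Xin (9 so far).
No other element is forced below Paz by the given relations, so the count is 9.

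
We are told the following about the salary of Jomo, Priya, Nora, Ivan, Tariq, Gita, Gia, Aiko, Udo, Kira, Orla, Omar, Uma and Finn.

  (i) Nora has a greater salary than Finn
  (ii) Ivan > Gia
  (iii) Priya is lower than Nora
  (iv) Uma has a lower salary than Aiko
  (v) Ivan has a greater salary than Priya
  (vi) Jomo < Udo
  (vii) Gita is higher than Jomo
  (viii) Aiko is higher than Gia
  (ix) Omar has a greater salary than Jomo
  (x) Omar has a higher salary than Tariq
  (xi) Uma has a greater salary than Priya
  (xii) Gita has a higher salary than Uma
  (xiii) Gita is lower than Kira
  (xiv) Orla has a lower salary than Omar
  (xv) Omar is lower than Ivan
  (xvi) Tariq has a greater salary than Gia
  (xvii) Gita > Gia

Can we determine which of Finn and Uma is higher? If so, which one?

undetermined

Following every chain through Finn: above Finn we get Nora.
Uma is not reached, and no chain runs the other way from Uma to Finn.
So the given relations leave the order of Finn and Uma undetermined.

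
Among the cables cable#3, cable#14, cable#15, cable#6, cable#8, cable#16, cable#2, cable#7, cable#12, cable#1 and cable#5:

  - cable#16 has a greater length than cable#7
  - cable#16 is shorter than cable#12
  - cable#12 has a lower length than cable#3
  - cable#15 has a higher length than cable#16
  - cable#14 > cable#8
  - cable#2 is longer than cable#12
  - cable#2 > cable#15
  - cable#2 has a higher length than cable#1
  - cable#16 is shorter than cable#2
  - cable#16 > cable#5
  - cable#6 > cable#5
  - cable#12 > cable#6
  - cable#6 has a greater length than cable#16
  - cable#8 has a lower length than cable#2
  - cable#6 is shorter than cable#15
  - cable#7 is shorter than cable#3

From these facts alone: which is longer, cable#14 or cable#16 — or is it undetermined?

undetermined

Following every chain through cable#16: above cable#16 we get cable#6, cable#15, cable#12, cable#3, cable#2; below cable#16 we get cable#7, cable#5.
cable#14 is not reached, and no chain runs the other way from cable#14 to cable#16.
So the given relations leave the order of cable#16 and cable#14 undetermined.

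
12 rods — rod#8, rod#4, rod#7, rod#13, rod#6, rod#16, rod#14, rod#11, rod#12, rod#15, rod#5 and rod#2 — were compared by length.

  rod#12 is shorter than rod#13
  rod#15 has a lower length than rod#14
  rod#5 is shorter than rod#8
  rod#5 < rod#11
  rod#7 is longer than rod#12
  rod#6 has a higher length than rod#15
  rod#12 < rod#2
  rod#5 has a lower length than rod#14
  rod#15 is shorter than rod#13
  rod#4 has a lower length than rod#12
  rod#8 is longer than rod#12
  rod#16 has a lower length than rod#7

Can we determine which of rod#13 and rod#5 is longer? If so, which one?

Following every chain through rod#5: above rod#5 we get rod#11, rod#14, rod#8.
rod#13 is not reached, and no chain runs the other way from rod#13 to rod#5.
So the given relations leave the order of rod#5 and rod#13 undetermined.

undetermined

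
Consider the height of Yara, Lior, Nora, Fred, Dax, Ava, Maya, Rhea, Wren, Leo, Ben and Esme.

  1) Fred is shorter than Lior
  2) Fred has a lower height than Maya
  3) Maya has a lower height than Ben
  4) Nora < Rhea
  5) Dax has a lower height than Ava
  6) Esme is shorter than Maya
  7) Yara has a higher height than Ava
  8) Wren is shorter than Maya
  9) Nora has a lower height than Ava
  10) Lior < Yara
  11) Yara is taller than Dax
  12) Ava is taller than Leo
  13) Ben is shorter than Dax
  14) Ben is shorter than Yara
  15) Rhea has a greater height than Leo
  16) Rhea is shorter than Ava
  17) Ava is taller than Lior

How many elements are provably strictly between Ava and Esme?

Chaining upward from Esme reaches: Maya, Ben, Dax, Yara.
Chaining downward from Ava reaches: Fred, Wren, Nora, Leo, Maya, Lior, Ben, Rhea, Dax.
Strictly between Esme and Ava are those in both lists: Maya, Ben, Dax — 3 elements.

3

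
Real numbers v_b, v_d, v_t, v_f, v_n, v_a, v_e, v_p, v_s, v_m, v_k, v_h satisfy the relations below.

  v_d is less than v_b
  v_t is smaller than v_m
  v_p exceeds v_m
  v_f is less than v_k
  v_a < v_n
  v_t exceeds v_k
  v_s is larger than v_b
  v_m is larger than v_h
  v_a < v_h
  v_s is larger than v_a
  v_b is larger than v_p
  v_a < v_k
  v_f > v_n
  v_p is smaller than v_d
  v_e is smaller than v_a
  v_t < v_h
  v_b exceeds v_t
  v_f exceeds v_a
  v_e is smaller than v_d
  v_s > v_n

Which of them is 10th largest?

The consecutive relations fix a unique order: v_e < v_a < v_n < v_f < v_k < v_t < v_h < v_m < v_p < v_d < v_b < v_s.
Counting 10 from the largest end gives v_n.

v_n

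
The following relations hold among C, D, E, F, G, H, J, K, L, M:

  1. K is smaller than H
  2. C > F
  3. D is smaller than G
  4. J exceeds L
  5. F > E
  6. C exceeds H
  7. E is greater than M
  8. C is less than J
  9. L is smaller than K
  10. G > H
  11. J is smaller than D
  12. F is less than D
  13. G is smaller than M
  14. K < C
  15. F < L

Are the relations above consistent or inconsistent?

inconsistent

We have E < F stated directly, yet also F < L < K < H < C < J < D < G < M < E by chaining the others — so F < E. Contradiction.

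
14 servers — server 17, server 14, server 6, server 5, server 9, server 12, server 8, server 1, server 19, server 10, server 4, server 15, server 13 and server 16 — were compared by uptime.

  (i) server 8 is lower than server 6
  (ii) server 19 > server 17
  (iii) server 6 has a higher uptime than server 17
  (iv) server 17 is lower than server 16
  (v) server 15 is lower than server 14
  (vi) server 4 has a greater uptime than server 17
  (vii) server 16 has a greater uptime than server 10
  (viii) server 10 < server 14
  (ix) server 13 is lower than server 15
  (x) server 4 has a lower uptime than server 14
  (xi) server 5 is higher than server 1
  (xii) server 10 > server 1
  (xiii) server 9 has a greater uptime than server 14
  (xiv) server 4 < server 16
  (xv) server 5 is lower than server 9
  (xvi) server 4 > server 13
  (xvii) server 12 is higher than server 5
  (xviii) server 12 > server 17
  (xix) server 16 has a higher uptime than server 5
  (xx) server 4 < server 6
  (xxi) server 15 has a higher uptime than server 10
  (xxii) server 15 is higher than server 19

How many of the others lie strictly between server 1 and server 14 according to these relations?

2

The relations place server 1 below server 14. An element lies strictly between them when it is forced above server 1 and also forced below server 14.
Above server 1: {server 10, server 5, server 12, server 15, server 16, server 9}. Below server 14: {server 17, server 19, server 13, server 10, server 4, server 15}.
Intersection: {server 10, server 15} — 2.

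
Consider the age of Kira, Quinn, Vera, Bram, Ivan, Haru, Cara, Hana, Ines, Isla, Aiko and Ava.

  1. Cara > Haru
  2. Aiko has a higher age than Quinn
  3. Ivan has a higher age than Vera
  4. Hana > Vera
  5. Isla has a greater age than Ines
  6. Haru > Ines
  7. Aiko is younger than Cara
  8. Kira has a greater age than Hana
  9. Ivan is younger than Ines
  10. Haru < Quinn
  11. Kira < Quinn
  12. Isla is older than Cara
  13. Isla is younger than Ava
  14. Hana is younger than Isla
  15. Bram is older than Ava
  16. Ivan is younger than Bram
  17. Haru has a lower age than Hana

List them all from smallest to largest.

The consecutive links are each given: Vera < Ivan; Ivan < Ines; Ines < Haru; Haru < Hana; Hana < Kira; Kira < Quinn; Quinn < Aiko; Aiko < Cara; Cara < Isla; Isla < Ava; Ava < Bram.

Vera < Ivan < Ines < Haru < Hana < Kira < Quinn < Aiko < Cara < Isla < Ava < Bram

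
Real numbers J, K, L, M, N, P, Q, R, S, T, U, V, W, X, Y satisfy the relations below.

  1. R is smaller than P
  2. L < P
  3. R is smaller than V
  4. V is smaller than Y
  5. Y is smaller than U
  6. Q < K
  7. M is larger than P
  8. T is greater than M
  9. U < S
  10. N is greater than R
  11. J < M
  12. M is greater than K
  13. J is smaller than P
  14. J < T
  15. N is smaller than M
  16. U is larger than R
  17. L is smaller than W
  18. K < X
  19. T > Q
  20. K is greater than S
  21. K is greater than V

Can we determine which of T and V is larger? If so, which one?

T

Link the given pairs in sequence: V < Y; Y < U; U < S; S < K; K < M; M < T.
Together: V < Y < U < S < K < M < T.
So T is larger.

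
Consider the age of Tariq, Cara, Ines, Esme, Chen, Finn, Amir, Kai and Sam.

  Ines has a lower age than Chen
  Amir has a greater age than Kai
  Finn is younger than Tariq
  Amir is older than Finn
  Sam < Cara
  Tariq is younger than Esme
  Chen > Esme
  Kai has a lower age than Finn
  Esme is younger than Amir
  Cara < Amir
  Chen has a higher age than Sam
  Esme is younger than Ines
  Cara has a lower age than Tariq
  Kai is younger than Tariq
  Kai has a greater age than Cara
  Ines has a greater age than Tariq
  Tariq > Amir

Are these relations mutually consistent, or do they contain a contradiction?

inconsistent

Chaining the given relations yields Amir < Tariq < Esme, so Amir < Esme. But one relation states Esme < Amir. These cannot both hold.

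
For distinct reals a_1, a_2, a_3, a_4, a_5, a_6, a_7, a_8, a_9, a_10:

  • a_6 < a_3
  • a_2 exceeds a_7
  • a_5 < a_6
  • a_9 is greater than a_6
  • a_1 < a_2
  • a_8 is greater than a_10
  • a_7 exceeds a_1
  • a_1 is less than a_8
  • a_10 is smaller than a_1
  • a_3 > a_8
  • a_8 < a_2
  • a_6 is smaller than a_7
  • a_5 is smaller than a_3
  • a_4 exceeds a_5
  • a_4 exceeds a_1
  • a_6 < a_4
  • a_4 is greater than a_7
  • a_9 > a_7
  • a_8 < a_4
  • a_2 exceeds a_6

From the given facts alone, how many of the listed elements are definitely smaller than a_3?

5

The elements the relations force below a_3 are a_5, a_6, a_10, a_1, a_8 — no chain reaches any other.
That is 5.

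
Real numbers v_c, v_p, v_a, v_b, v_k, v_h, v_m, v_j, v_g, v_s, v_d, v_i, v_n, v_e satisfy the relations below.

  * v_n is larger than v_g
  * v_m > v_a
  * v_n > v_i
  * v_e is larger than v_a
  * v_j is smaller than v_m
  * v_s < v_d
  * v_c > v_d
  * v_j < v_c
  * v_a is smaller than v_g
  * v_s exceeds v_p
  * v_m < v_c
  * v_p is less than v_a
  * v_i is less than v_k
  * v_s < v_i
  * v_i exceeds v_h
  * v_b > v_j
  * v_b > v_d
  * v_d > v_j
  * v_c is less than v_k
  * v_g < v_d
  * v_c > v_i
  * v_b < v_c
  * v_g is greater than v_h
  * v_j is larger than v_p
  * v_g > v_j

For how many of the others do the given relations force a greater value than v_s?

6

The elements the relations force above v_s are v_d, v_i, v_b, v_n, v_c, v_k — no chain reaches any other.
That is 6.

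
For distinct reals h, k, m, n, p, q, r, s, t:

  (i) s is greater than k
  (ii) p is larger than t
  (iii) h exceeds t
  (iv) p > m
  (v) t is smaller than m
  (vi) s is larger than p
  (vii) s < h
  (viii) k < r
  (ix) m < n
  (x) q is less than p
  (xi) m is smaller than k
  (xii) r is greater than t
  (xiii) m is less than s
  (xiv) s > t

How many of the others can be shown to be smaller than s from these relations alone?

Directly below s: t, m, p, k.
One step further: q (5 so far).
No other element is forced below s by the given relations, so the count is 5.

5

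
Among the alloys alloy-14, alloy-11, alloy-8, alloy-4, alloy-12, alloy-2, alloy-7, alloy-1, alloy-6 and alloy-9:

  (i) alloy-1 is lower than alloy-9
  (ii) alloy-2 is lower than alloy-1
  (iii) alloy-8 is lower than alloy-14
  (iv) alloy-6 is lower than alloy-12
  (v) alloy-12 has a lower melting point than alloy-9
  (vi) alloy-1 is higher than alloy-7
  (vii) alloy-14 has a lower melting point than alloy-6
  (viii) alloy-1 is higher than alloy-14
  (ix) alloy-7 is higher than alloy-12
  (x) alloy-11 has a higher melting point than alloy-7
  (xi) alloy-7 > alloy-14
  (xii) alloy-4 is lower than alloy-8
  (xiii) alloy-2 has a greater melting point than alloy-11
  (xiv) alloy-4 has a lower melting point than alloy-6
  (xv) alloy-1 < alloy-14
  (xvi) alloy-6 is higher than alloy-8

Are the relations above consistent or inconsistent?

We have alloy-1 < alloy-14 stated directly, yet also alloy-14 < alloy-6 < alloy-12 < alloy-7 < alloy-11 < alloy-2 < alloy-1 by chaining the others — so alloy-14 < alloy-1. Contradiction.

inconsistent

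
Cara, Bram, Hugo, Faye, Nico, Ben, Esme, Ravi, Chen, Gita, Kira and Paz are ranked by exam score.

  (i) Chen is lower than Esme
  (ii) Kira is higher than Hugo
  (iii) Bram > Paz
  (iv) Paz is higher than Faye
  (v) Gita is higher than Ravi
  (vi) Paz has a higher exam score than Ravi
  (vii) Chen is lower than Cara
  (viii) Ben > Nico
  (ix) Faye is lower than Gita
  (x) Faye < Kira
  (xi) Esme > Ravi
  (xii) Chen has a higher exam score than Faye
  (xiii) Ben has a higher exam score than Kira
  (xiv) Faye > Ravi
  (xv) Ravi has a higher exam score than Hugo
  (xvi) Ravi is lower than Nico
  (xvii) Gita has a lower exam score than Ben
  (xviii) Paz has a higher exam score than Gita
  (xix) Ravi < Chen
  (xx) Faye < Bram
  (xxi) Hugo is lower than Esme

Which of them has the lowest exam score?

Chaining upward from Hugo: directly above it, Ravi, Esme, Kira; then Faye, Gita, Chen, Nico, Ben, Paz; then Cara, Bram.
That covers every other element, and nothing is given below Hugo, so Hugo is the lowest exam score.

Hugo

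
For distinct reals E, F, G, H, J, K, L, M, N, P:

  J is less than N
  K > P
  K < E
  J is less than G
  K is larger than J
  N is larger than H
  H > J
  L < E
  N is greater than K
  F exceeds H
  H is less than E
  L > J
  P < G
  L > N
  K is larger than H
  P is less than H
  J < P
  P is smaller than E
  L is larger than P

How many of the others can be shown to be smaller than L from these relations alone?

Directly below L: J, P, N.
One step further: H, K (5 so far).
Nothing else is reachable below L; 5 in all.

5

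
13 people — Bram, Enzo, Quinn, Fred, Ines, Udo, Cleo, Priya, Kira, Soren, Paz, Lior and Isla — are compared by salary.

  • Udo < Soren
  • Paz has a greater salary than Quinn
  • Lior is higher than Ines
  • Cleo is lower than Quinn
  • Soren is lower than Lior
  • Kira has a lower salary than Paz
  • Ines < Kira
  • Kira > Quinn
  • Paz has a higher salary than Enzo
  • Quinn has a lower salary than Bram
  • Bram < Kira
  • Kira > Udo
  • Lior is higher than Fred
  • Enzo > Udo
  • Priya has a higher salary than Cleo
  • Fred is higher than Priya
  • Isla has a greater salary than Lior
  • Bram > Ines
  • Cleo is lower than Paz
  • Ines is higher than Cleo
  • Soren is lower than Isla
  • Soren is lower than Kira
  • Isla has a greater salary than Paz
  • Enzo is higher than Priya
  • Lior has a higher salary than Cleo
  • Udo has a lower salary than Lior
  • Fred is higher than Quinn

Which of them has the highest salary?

Isla

Cleo is not greatest since Cleo < Quinn; Priya is not greatest since Priya < Enzo; Udo is not greatest since Udo < Enzo; Ines is not greatest since Ines < Kira; Soren is not greatest since Soren < Lior; Quinn is not greatest since Quinn < Fred; Bram is not greatest since Bram < Kira; Fred is not greatest since Fred < Lior; Enzo is not greatest since Enzo < Paz; Lior is not greatest since Lior < Isla; Kira is not greatest since Kira < Paz; Paz is not greatest since Paz < Isla.
Only Isla has nothing above it, so Isla is the highest salary.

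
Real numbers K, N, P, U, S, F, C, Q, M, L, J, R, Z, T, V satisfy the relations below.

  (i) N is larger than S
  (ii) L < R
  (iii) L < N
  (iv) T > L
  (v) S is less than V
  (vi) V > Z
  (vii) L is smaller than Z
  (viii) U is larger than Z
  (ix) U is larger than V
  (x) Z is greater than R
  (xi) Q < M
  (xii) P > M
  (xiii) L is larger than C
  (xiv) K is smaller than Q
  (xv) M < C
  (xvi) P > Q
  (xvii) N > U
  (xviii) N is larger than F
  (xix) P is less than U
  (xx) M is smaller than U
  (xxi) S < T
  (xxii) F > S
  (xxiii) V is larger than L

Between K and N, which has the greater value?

Link the given pairs in sequence: K < Q; Q < M; M < C; C < L; L < R; R < Z; Z < V; V < U; U < N.
Together: K < Q < M < C < L < R < Z < V < U < N.
So K < N; N is the larger of the two.

N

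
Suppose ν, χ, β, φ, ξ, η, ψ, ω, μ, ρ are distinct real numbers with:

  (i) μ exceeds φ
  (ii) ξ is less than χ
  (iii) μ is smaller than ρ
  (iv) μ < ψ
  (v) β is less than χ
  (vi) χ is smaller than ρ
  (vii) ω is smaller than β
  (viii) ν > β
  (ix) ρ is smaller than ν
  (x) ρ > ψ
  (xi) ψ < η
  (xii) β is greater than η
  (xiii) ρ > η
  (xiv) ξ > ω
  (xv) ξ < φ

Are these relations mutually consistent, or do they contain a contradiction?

consistent

Every relation is compatible with ω < ξ < φ < μ < ψ < η < β < χ < ρ < ν; the set is consistent.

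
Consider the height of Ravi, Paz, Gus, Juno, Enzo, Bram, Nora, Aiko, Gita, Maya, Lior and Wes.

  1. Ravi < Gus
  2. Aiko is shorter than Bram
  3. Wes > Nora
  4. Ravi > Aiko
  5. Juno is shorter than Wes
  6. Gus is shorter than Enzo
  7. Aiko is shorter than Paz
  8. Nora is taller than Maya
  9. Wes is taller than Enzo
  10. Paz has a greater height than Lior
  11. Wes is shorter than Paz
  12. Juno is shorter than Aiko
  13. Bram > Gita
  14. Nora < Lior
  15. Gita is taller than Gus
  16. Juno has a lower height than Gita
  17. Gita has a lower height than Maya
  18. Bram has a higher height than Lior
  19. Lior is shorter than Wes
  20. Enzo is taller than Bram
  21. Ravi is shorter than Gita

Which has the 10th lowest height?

Piecing the relations together gives one ordering: Juno < Aiko < Ravi < Gus < Gita < Maya < Nora < Lior < Bram < Enzo < Wes < Paz.
Counting 10 from the smallest end gives Enzo.

Enzo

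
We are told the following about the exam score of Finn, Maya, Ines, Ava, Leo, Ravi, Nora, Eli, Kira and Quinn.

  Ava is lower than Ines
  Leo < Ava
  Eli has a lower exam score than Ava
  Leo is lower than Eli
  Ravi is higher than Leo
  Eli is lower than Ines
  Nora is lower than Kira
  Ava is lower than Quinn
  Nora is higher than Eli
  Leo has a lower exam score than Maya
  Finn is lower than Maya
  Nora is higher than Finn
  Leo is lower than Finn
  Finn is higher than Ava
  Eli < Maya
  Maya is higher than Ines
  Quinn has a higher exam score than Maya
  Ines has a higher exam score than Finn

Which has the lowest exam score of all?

Eli is not least since Leo < Eli; Ava is not least since Eli < Ava; Ravi is not least since Leo < Ravi; Finn is not least since Ava < Finn; Nora is not least since Eli < Nora; Kira is not least since Nora < Kira; Ines is not least since Ava < Ines; Maya is not least since Eli < Maya; Quinn is not least since Ava < Quinn.
Only Leo has nothing below it, so Leo is the lowest exam score.

Leo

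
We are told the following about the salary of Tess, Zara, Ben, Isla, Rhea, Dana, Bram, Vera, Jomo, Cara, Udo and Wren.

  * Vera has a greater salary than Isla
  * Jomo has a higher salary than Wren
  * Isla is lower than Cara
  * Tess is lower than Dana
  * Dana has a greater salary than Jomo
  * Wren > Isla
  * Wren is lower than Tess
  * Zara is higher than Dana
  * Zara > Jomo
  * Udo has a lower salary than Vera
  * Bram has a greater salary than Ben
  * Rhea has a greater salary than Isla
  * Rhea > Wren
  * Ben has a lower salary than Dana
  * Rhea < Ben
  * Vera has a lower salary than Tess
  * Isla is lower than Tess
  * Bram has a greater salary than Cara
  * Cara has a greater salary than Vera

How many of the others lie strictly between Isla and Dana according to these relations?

6

The relations place Isla below Dana. An element lies strictly between them when it is forced above Isla and also forced below Dana.
Above Isla: {Wren, Jomo, Vera, Cara, Tess, Rhea, Ben, Bram, Zara}. Below Dana: {Udo, Wren, Jomo, Vera, Tess, Rhea, Ben}.
Intersection: {Wren, Jomo, Vera, Tess, Rhea, Ben} — 6.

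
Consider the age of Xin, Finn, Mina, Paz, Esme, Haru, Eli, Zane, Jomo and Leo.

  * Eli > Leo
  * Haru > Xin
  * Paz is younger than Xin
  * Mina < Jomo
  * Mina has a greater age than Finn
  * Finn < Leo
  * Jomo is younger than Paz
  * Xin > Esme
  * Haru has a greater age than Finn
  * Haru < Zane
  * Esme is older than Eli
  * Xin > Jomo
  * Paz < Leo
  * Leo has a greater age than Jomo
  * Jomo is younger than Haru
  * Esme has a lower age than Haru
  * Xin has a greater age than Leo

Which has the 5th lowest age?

Leo

The consecutive relations fix a unique order: Finn < Mina < Jomo < Paz < Leo < Eli < Esme < Xin < Haru < Zane.
The 5th smallest is Leo.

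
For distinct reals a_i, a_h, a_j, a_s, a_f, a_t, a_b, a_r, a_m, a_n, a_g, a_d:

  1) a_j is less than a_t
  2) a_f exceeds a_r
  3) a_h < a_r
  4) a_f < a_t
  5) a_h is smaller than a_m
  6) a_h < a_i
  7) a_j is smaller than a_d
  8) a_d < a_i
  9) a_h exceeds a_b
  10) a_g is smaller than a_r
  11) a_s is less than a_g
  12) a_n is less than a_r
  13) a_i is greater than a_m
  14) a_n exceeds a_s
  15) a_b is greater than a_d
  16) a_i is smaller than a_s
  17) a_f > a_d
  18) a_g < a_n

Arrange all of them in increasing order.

a_j < a_d < a_b < a_h < a_m < a_i < a_s < a_g < a_n < a_r < a_f < a_t

Nothing is placed below a_j, so it is least; from there a_j < a_d; a_d < a_b; a_b < a_h; a_h < a_m; a_m < a_i; a_i < a_s; a_s < a_g; a_g < a_n; a_n < a_r; a_r < a_f; a_f < a_t, each given directly.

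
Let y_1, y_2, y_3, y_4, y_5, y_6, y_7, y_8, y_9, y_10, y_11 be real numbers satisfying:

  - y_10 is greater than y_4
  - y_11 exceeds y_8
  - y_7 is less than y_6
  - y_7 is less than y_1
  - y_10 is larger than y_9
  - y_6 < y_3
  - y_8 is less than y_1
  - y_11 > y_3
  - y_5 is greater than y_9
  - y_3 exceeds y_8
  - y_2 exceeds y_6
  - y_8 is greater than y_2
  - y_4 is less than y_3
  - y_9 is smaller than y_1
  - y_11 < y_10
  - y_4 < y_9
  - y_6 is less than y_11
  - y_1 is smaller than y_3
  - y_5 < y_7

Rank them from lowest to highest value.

The consecutive links are each given: y_4 < y_9; y_9 < y_5; y_5 < y_7; y_7 < y_6; y_6 < y_2; y_2 < y_8; y_8 < y_1; y_1 < y_3; y_3 < y_11; y_11 < y_10.

y_4 < y_9 < y_5 < y_7 < y_6 < y_2 < y_8 < y_1 < y_3 < y_11 < y_10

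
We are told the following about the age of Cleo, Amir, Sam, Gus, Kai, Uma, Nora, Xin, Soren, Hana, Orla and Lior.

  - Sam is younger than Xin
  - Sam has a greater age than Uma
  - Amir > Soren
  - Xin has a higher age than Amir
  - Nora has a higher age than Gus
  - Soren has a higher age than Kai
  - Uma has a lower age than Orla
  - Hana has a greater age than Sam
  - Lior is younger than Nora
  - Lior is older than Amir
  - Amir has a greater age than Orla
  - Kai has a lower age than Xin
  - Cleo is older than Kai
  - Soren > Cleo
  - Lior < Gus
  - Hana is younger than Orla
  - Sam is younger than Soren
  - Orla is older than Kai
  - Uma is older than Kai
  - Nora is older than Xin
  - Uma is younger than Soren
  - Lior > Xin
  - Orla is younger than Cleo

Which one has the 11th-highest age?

Uma

Chaining the given pairs: Kai < Uma < Sam < Hana < Orla < Cleo < Soren < Amir < Xin < Lior < Gus < Nora.
Counting 11 from the largest end gives Uma.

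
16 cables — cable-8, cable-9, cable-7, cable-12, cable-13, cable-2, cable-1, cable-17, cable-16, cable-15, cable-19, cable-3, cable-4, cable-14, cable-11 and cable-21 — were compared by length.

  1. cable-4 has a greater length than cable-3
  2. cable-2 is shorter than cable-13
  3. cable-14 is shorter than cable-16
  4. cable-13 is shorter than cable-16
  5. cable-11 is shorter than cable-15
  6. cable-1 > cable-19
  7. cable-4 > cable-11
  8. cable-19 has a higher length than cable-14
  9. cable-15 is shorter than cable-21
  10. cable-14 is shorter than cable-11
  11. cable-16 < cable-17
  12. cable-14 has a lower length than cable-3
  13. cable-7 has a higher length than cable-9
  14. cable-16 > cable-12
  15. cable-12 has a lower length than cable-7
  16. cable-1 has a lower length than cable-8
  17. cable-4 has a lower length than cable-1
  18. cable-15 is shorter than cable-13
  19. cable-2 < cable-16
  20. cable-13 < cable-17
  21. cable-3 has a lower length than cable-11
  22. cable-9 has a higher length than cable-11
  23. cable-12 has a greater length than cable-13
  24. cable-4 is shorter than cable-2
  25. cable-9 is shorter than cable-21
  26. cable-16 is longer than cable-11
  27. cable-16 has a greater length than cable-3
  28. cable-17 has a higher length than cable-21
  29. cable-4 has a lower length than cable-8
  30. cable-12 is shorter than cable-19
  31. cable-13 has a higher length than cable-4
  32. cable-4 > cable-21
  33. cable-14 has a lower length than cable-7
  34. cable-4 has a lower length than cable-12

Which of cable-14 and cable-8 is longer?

Link the given pairs in sequence: cable-14 < cable-3; cable-3 < cable-11; cable-11 < cable-15; cable-15 < cable-21; cable-21 < cable-4; cable-4 < cable-2; cable-2 < cable-13; cable-13 < cable-12; cable-12 < cable-19; cable-19 < cable-1; cable-1 < cable-8.
Chaining these gives cable-14 < cable-3 < cable-11 < cable-15 < cable-21 < cable-4 < cable-2 < cable-13 < cable-12 < cable-19 < cable-1 < cable-8.
So cable-14 < cable-8; cable-8 is the longer of the two.

cable-8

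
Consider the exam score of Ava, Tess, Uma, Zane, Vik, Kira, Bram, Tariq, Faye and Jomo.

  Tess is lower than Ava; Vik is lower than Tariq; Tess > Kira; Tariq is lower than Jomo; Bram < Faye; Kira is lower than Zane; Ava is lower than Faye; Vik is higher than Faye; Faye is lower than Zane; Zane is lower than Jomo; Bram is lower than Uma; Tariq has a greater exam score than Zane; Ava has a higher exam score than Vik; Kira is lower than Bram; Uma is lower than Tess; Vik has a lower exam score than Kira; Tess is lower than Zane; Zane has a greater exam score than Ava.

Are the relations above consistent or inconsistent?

inconsistent

Chaining the given relations yields Vik < Kira < Bram < Uma < Tess < Ava < Faye, so Vik < Faye. But one relation states Faye < Vik. These cannot both hold.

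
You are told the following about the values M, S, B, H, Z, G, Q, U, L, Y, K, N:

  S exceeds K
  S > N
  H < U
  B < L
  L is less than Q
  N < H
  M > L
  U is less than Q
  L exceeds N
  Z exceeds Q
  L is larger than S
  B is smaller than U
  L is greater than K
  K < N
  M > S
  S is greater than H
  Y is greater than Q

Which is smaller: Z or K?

K

K < N < H < U < Q < Z, by transitivity through N, H, U, Q.
So K < Z; K is the smaller of the two.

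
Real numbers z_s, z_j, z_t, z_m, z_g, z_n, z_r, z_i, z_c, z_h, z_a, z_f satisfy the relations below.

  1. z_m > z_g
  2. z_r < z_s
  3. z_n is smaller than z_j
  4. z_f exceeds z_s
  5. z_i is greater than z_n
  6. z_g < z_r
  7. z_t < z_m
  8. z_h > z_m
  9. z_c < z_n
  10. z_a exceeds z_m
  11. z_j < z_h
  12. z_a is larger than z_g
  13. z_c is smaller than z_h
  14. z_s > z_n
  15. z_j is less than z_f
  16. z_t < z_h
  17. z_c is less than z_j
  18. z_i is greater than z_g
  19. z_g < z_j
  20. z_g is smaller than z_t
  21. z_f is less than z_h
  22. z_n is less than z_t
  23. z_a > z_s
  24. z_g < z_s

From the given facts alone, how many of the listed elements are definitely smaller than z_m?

The elements the relations force below z_m are z_g, z_c, z_n, z_t — no chain reaches any other.
That is 4.

4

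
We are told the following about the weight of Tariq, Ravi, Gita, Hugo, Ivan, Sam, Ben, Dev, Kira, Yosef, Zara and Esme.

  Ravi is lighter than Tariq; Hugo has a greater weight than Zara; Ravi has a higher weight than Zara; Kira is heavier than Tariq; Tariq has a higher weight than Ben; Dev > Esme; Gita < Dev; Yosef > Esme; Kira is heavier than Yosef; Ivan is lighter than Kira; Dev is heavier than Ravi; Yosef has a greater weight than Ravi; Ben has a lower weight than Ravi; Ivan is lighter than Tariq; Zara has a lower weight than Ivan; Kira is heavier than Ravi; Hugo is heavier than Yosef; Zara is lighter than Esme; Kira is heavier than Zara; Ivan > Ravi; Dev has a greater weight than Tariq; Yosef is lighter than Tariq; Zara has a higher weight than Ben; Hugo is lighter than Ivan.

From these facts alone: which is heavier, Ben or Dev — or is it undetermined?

Ben < Zara and Zara < Esme give Ben < Esme.
Then Esme < Yosef extends the chain to Yosef.
Then Yosef < Hugo extends the chain to Hugo.
With Hugo < Ivan: Ben < Zara < Esme < Yosef < Hugo < Ivan.
Then Ivan < Tariq extends the chain to Tariq.
Then Tariq < Dev extends the chain to Dev.
So Dev is heavier.

Dev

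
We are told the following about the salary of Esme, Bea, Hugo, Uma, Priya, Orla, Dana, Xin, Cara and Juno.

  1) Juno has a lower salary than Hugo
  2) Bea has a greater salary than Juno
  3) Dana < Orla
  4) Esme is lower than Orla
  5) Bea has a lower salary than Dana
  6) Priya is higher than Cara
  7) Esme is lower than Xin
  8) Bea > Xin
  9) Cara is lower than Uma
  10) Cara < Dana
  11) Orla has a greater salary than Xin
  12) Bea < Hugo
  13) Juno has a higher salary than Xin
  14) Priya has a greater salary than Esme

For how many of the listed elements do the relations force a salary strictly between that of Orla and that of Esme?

4

The relations place Esme below Orla. An element lies strictly between them when it is forced above Esme and also forced below Orla.
Above Esme: {Xin, Juno, Bea, Priya, Dana, Hugo}. Below Orla: {Xin, Juno, Cara, Bea, Dana}.
Intersection: {Xin, Juno, Bea, Dana} — 4.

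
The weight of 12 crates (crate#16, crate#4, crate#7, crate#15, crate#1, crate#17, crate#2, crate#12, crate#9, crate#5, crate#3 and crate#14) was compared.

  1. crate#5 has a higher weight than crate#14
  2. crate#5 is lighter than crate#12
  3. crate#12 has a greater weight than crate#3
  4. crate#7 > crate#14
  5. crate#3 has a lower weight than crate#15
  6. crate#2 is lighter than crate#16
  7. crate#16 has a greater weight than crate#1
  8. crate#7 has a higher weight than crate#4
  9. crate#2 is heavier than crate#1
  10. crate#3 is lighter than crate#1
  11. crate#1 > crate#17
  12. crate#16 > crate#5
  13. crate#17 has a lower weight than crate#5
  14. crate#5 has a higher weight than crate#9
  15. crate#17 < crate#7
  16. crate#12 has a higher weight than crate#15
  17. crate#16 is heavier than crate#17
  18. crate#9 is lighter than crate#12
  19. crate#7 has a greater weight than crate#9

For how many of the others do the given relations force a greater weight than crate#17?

6

The elements the relations force above crate#17 are crate#1, crate#5, crate#2, crate#16, crate#12, crate#7 — no chain reaches any other.
That is 6.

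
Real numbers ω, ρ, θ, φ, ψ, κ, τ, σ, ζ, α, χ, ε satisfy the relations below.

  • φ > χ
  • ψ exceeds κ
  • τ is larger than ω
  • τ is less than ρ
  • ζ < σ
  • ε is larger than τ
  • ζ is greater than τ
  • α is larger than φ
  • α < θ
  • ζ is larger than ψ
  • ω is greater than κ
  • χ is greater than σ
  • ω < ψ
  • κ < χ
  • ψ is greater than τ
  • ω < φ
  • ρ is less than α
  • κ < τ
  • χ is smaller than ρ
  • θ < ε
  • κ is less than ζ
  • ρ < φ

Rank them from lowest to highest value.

The consecutive links are each given: κ < ω; ω < τ; τ < ψ; ψ < ζ; ζ < σ; σ < χ; χ < ρ; ρ < φ; φ < α; α < θ; θ < ε.

κ < ω < τ < ψ < ζ < σ < χ < ρ < φ < α < θ < ε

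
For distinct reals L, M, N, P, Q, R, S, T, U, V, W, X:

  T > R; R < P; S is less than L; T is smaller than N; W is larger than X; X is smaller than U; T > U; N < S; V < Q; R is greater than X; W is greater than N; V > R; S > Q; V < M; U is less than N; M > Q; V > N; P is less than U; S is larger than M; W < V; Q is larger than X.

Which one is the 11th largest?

Chaining the given pairs: X < R < P < U < T < N < W < V < Q < M < S < L.
Counting 11 from the largest end gives R.

R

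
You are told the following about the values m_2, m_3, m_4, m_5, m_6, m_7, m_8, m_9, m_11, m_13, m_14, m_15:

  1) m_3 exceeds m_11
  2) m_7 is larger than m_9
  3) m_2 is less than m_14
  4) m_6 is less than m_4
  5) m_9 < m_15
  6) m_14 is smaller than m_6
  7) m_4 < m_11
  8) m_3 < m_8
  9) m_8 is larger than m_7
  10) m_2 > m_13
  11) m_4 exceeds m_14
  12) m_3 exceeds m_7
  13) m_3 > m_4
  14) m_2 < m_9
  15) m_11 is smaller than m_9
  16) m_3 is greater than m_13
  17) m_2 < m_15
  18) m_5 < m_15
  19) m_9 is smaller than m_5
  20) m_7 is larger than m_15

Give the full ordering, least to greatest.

m_13 < m_2 < m_14 < m_6 < m_4 < m_11 < m_9 < m_5 < m_15 < m_7 < m_3 < m_8

Each adjacent pair is fixed by a given relation: m_13 < m_2; m_2 < m_14; m_14 < m_6; m_6 < m_4; m_4 < m_11; m_11 < m_9; m_9 < m_5; m_5 < m_15; m_15 < m_7; m_7 < m_3; m_3 < m_8. Chaining them end to end gives the full order.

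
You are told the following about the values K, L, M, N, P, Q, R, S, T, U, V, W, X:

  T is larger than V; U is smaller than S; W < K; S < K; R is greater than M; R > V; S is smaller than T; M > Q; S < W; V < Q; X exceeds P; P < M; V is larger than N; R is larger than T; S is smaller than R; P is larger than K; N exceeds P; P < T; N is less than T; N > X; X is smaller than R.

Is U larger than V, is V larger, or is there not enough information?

V

U < S and S < W give U < W.
Then W < K extends the chain to K.
Then K < P extends the chain to P.
With P < X: U < S < W < K < P < X.
With X < N: U < S < W < K < P < X < N.
With N < V: U < S < W < K < P < X < N < V.
So V is larger.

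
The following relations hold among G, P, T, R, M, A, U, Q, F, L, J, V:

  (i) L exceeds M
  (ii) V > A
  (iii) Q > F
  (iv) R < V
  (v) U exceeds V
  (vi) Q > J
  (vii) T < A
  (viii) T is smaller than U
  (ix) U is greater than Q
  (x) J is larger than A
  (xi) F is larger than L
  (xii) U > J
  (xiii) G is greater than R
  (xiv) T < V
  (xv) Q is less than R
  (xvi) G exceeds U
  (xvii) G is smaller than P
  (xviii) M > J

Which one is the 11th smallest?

The consecutive relations fix a unique order: T < A < J < M < L < F < Q < R < V < U < G < P.
Counting 11 from the smallest end gives G.

G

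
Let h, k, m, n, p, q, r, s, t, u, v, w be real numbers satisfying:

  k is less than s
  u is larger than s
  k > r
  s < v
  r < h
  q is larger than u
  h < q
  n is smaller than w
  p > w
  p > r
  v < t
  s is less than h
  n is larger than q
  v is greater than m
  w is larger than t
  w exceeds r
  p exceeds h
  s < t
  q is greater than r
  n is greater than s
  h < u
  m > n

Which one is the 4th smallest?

h

Piecing the relations together gives one ordering: r < k < s < h < u < q < n < m < v < t < w < p.
The 4th smallest is h.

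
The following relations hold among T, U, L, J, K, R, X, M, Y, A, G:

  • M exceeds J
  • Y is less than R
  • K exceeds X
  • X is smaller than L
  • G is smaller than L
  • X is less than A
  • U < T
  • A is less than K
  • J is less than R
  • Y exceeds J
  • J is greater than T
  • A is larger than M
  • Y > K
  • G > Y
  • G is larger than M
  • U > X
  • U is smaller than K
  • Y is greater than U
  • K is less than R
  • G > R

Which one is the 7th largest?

Chaining the given pairs: X < U < T < J < M < A < K < Y < R < G < L.
The 7th largest is M.

M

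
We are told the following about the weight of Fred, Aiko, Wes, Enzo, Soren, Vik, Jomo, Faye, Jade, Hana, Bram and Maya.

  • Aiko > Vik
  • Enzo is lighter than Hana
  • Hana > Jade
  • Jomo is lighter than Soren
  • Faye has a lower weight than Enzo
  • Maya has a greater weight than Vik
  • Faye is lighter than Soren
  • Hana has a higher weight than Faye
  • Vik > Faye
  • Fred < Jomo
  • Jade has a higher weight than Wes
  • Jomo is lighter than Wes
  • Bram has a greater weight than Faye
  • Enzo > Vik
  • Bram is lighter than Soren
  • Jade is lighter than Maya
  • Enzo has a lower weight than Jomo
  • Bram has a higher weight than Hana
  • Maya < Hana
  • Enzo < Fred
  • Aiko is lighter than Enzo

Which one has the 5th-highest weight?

The consecutive relations fix a unique order: Faye < Vik < Aiko < Enzo < Fred < Jomo < Wes < Jade < Maya < Hana < Bram < Soren.
The 5th largest is Jade.

Jade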